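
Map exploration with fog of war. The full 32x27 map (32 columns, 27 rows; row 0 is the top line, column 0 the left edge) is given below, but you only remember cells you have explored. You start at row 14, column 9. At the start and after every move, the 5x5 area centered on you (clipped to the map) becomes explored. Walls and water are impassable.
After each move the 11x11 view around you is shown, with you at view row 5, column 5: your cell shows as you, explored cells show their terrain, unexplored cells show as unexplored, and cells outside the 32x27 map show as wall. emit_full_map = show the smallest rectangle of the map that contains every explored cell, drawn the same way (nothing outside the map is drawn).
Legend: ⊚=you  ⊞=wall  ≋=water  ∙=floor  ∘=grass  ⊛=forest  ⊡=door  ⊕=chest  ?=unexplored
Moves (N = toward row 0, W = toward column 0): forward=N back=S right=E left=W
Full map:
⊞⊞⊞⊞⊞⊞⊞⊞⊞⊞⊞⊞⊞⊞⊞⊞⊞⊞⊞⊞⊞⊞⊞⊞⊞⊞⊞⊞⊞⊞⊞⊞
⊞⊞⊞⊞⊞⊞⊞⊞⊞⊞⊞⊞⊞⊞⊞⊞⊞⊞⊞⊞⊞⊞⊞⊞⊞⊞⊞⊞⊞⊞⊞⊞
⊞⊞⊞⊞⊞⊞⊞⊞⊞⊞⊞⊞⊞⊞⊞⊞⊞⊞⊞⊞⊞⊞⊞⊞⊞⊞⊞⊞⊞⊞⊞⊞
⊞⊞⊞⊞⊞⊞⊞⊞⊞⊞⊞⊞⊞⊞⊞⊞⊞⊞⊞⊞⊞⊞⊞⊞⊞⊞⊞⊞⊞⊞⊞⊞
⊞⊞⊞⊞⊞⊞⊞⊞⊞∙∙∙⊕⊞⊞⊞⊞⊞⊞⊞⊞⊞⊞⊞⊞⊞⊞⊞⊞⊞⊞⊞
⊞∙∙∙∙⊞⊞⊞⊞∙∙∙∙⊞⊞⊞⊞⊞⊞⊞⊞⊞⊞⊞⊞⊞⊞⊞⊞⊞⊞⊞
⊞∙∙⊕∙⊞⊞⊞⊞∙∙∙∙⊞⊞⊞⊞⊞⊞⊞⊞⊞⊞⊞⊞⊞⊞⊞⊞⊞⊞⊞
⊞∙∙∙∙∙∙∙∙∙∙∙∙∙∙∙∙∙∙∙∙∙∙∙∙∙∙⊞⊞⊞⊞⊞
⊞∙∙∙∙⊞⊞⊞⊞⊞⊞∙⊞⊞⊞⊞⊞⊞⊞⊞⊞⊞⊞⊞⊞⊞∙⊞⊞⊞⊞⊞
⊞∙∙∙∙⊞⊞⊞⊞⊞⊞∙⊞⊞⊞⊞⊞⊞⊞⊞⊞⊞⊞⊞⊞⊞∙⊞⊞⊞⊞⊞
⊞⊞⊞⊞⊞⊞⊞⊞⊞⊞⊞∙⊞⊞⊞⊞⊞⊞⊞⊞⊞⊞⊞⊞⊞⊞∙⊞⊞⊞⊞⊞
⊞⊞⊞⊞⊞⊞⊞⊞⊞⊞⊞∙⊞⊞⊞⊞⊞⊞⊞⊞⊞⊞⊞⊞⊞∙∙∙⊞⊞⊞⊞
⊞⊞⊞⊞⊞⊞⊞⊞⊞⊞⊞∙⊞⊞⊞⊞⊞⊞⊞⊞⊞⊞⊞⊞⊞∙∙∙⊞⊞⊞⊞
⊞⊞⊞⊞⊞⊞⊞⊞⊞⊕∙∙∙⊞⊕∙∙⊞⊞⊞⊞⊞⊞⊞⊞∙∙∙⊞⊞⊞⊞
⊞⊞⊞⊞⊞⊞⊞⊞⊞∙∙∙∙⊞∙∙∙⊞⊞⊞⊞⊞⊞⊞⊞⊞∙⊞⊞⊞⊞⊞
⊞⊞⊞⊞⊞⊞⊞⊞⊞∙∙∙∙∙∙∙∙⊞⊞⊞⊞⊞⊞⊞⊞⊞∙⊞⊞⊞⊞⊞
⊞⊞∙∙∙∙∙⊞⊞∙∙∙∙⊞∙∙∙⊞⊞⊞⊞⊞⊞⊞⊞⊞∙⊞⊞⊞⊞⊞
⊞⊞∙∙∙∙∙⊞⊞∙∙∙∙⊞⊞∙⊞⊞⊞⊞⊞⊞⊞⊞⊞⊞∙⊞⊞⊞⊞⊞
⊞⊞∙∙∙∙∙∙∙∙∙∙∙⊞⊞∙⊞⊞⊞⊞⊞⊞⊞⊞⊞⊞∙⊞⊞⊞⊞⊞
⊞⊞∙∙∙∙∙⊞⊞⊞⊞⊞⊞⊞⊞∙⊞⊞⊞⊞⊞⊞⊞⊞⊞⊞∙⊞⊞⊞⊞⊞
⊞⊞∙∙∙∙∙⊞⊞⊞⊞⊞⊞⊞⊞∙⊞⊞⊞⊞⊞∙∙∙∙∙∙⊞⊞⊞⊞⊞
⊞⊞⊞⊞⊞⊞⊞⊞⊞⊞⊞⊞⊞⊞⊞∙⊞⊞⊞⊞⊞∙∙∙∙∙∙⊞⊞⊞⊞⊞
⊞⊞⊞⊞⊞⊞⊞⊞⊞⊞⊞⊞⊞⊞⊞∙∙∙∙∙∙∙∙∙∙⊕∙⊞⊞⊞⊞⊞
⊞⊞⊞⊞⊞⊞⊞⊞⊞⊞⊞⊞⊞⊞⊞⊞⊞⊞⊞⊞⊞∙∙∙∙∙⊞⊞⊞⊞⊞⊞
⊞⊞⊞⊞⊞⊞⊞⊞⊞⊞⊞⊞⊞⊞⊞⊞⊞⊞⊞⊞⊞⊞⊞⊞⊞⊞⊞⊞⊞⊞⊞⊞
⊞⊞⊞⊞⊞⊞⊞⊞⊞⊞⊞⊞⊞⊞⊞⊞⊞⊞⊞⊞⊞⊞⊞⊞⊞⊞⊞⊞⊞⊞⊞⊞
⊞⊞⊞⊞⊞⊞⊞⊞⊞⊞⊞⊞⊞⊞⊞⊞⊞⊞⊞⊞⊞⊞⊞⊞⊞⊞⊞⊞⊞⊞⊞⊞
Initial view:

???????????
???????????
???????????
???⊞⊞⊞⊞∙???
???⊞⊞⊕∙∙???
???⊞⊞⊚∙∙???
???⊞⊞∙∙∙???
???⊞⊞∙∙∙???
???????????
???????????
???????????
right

???????????
???????????
???????????
??⊞⊞⊞⊞∙⊞???
??⊞⊞⊕∙∙∙???
??⊞⊞∙⊚∙∙???
??⊞⊞∙∙∙∙???
??⊞⊞∙∙∙∙???
???????????
???????????
???????????

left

???????????
???????????
???????????
???⊞⊞⊞⊞∙⊞??
???⊞⊞⊕∙∙∙??
???⊞⊞⊚∙∙∙??
???⊞⊞∙∙∙∙??
???⊞⊞∙∙∙∙??
???????????
???????????
???????????

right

???????????
???????????
???????????
??⊞⊞⊞⊞∙⊞???
??⊞⊞⊕∙∙∙???
??⊞⊞∙⊚∙∙???
??⊞⊞∙∙∙∙???
??⊞⊞∙∙∙∙???
???????????
???????????
???????????

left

???????????
???????????
???????????
???⊞⊞⊞⊞∙⊞??
???⊞⊞⊕∙∙∙??
???⊞⊞⊚∙∙∙??
???⊞⊞∙∙∙∙??
???⊞⊞∙∙∙∙??
???????????
???????????
???????????

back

???????????
???????????
???⊞⊞⊞⊞∙⊞??
???⊞⊞⊕∙∙∙??
???⊞⊞∙∙∙∙??
???⊞⊞⊚∙∙∙??
???⊞⊞∙∙∙∙??
???⊞⊞∙∙∙???
???????????
???????????
???????????

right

???????????
???????????
??⊞⊞⊞⊞∙⊞???
??⊞⊞⊕∙∙∙???
??⊞⊞∙∙∙∙???
??⊞⊞∙⊚∙∙???
??⊞⊞∙∙∙∙???
??⊞⊞∙∙∙∙???
???????????
???????????
???????????

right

???????????
???????????
?⊞⊞⊞⊞∙⊞????
?⊞⊞⊕∙∙∙⊞???
?⊞⊞∙∙∙∙⊞???
?⊞⊞∙∙⊚∙∙???
?⊞⊞∙∙∙∙⊞???
?⊞⊞∙∙∙∙⊞???
???????????
???????????
???????????

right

???????????
???????????
⊞⊞⊞⊞∙⊞?????
⊞⊞⊕∙∙∙⊞⊕???
⊞⊞∙∙∙∙⊞∙???
⊞⊞∙∙∙⊚∙∙???
⊞⊞∙∙∙∙⊞∙???
⊞⊞∙∙∙∙⊞⊞???
???????????
???????????
???????????

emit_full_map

⊞⊞⊞⊞∙⊞??
⊞⊞⊕∙∙∙⊞⊕
⊞⊞∙∙∙∙⊞∙
⊞⊞∙∙∙⊚∙∙
⊞⊞∙∙∙∙⊞∙
⊞⊞∙∙∙∙⊞⊞

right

???????????
???????????
⊞⊞⊞∙⊞??????
⊞⊕∙∙∙⊞⊕∙???
⊞∙∙∙∙⊞∙∙???
⊞∙∙∙∙⊚∙∙???
⊞∙∙∙∙⊞∙∙???
⊞∙∙∙∙⊞⊞∙???
???????????
???????????
???????????

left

???????????
???????????
⊞⊞⊞⊞∙⊞?????
⊞⊞⊕∙∙∙⊞⊕∙??
⊞⊞∙∙∙∙⊞∙∙??
⊞⊞∙∙∙⊚∙∙∙??
⊞⊞∙∙∙∙⊞∙∙??
⊞⊞∙∙∙∙⊞⊞∙??
???????????
???????????
???????????

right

???????????
???????????
⊞⊞⊞∙⊞??????
⊞⊕∙∙∙⊞⊕∙???
⊞∙∙∙∙⊞∙∙???
⊞∙∙∙∙⊚∙∙???
⊞∙∙∙∙⊞∙∙???
⊞∙∙∙∙⊞⊞∙???
???????????
???????????
???????????

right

???????????
???????????
⊞⊞∙⊞???????
⊕∙∙∙⊞⊕∙∙???
∙∙∙∙⊞∙∙∙???
∙∙∙∙∙⊚∙∙???
∙∙∙∙⊞∙∙∙???
∙∙∙∙⊞⊞∙⊞???
???????????
???????????
???????????

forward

???????????
???????????
???????????
⊞⊞∙⊞⊞⊞⊞⊞???
⊕∙∙∙⊞⊕∙∙???
∙∙∙∙⊞⊚∙∙???
∙∙∙∙∙∙∙∙???
∙∙∙∙⊞∙∙∙???
∙∙∙∙⊞⊞∙⊞???
???????????
???????????

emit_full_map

⊞⊞⊞⊞∙⊞⊞⊞⊞⊞
⊞⊞⊕∙∙∙⊞⊕∙∙
⊞⊞∙∙∙∙⊞⊚∙∙
⊞⊞∙∙∙∙∙∙∙∙
⊞⊞∙∙∙∙⊞∙∙∙
⊞⊞∙∙∙∙⊞⊞∙⊞

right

???????????
???????????
???????????
⊞∙⊞⊞⊞⊞⊞⊞???
∙∙∙⊞⊕∙∙⊞???
∙∙∙⊞∙⊚∙⊞???
∙∙∙∙∙∙∙⊞???
∙∙∙⊞∙∙∙⊞???
∙∙∙⊞⊞∙⊞????
???????????
???????????

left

???????????
???????????
???????????
⊞⊞∙⊞⊞⊞⊞⊞⊞??
⊕∙∙∙⊞⊕∙∙⊞??
∙∙∙∙⊞⊚∙∙⊞??
∙∙∙∙∙∙∙∙⊞??
∙∙∙∙⊞∙∙∙⊞??
∙∙∙∙⊞⊞∙⊞???
???????????
???????????

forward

???????????
???????????
???????????
???⊞⊞⊞⊞⊞???
⊞⊞∙⊞⊞⊞⊞⊞⊞??
⊕∙∙∙⊞⊚∙∙⊞??
∙∙∙∙⊞∙∙∙⊞??
∙∙∙∙∙∙∙∙⊞??
∙∙∙∙⊞∙∙∙⊞??
∙∙∙∙⊞⊞∙⊞???
???????????

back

???????????
???????????
???⊞⊞⊞⊞⊞???
⊞⊞∙⊞⊞⊞⊞⊞⊞??
⊕∙∙∙⊞⊕∙∙⊞??
∙∙∙∙⊞⊚∙∙⊞??
∙∙∙∙∙∙∙∙⊞??
∙∙∙∙⊞∙∙∙⊞??
∙∙∙∙⊞⊞∙⊞???
???????????
???????????

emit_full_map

?????⊞⊞⊞⊞⊞?
⊞⊞⊞⊞∙⊞⊞⊞⊞⊞⊞
⊞⊞⊕∙∙∙⊞⊕∙∙⊞
⊞⊞∙∙∙∙⊞⊚∙∙⊞
⊞⊞∙∙∙∙∙∙∙∙⊞
⊞⊞∙∙∙∙⊞∙∙∙⊞
⊞⊞∙∙∙∙⊞⊞∙⊞?

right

???????????
???????????
??⊞⊞⊞⊞⊞????
⊞∙⊞⊞⊞⊞⊞⊞???
∙∙∙⊞⊕∙∙⊞???
∙∙∙⊞∙⊚∙⊞???
∙∙∙∙∙∙∙⊞???
∙∙∙⊞∙∙∙⊞???
∙∙∙⊞⊞∙⊞????
???????????
???????????

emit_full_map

?????⊞⊞⊞⊞⊞?
⊞⊞⊞⊞∙⊞⊞⊞⊞⊞⊞
⊞⊞⊕∙∙∙⊞⊕∙∙⊞
⊞⊞∙∙∙∙⊞∙⊚∙⊞
⊞⊞∙∙∙∙∙∙∙∙⊞
⊞⊞∙∙∙∙⊞∙∙∙⊞
⊞⊞∙∙∙∙⊞⊞∙⊞?


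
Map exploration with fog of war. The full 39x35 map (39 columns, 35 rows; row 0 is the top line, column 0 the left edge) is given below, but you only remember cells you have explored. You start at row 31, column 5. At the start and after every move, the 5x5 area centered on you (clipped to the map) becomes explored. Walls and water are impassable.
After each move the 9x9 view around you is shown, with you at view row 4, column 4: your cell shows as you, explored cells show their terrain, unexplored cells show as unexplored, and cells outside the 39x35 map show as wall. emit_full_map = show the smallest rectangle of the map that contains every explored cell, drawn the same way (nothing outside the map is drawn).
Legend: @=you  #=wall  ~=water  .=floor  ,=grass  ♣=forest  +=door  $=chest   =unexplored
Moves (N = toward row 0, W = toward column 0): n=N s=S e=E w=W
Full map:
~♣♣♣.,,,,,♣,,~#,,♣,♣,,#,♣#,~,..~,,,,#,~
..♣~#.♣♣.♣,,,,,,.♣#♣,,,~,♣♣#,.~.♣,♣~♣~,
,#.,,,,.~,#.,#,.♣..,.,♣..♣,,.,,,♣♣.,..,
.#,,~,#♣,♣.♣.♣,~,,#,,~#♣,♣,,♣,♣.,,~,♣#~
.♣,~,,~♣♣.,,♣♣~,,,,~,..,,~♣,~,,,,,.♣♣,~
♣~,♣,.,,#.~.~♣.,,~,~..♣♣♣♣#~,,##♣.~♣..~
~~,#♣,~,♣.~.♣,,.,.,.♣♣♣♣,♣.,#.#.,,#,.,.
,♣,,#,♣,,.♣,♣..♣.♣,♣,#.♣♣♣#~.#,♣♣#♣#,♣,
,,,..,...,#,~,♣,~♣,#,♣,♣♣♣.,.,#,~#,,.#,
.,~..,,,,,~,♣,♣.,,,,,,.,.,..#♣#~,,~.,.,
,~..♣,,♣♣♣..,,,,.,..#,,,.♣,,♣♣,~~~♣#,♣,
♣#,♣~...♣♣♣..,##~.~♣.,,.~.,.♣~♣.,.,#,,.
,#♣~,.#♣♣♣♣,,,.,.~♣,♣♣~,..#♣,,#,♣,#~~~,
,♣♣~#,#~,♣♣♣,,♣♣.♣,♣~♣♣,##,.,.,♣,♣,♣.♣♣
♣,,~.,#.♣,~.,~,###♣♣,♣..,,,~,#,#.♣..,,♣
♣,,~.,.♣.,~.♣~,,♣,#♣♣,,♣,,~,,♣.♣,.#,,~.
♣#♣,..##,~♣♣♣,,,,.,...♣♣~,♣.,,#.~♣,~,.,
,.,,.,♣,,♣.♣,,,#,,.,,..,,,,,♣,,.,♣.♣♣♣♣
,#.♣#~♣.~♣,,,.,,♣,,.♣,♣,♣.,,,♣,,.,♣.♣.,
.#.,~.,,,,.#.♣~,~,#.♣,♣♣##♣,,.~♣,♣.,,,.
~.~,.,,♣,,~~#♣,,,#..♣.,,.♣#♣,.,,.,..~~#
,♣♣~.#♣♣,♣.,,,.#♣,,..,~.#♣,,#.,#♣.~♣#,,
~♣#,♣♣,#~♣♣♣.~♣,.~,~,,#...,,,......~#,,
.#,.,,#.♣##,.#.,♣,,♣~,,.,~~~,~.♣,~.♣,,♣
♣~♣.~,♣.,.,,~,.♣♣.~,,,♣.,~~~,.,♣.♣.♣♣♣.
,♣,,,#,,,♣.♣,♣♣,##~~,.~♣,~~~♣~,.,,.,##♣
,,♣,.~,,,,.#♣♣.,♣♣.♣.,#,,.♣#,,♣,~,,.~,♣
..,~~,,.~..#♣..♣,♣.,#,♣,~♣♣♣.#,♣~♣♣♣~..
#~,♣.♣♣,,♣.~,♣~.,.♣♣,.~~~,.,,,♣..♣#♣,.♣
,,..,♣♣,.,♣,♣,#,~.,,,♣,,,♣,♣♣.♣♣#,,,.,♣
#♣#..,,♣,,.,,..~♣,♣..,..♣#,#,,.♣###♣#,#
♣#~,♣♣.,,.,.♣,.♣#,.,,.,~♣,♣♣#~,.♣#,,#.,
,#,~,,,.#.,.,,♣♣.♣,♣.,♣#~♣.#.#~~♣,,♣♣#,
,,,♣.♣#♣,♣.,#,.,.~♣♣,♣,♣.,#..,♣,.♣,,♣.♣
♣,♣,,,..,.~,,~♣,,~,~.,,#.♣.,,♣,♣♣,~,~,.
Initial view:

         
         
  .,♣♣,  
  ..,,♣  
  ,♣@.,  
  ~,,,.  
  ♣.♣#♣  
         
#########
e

         
         
 .,♣♣,.  
 ..,,♣,  
 ,♣♣@,,  
 ~,,,.#  
 ♣.♣#♣,  
         
#########

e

         
         
.,♣♣,.,  
..,,♣,,  
,♣♣.@,.  
~,,,.#.  
♣.♣#♣,♣  
         
#########

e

         
         
,♣♣,.,♣  
.,,♣,,.  
♣♣.,@.,  
,,,.#.,  
.♣#♣,♣.  
         
#########

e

         
         
♣♣,.,♣,  
,,♣,,.,  
♣.,,@,.  
,,.#.,.  
♣#♣,♣.,  
         
#########

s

         
♣♣,.,♣,  
,,♣,,.,  
♣.,,.,.  
,,.#@,.  
♣#♣,♣.,  
  .,.~,  
#########
#########

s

♣♣,.,♣,  
,,♣,,.,  
♣.,,.,.  
,,.#.,.  
♣#♣,@.,  
  .,.~,  
#########
#########
#########

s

,,♣,,.,  
♣.,,.,.  
,,.#.,.  
♣#♣,♣.,  
  .,@~,  
#########
#########
#########
#########

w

.,,♣,,., 
♣♣.,,.,. 
,,,.#.,. 
.♣#♣,♣., 
  ..@.~, 
#########
#########
#########
#########

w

..,,♣,,.,
,♣♣.,,.,.
~,,,.#.,.
♣.♣#♣,♣.,
  ,.@,.~,
#########
#########
#########
#########

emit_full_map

.,♣♣,.,♣,
..,,♣,,.,
,♣♣.,,.,.
~,,,.#.,.
♣.♣#♣,♣.,
  ,.@,.~,

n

.,♣♣,.,♣,
..,,♣,,.,
,♣♣.,,.,.
~,,,.#.,.
♣.♣#@,♣.,
  ,..,.~,
#########
#########
#########

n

         
.,♣♣,.,♣,
..,,♣,,.,
,♣♣.,,.,.
~,,,@#.,.
♣.♣#♣,♣.,
  ,..,.~,
#########
#########

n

         
         
.,♣♣,.,♣,
..,,♣,,.,
,♣♣.@,.,.
~,,,.#.,.
♣.♣#♣,♣.,
  ,..,.~,
#########

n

         
         
  ♣♣,,♣  
.,♣♣,.,♣,
..,,@,,.,
,♣♣.,,.,.
~,,,.#.,.
♣.♣#♣,♣.,
  ,..,.~,

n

         
         
  ,,.~.  
  ♣♣,,♣  
.,♣♣@.,♣,
..,,♣,,.,
,♣♣.,,.,.
~,,,.#.,.
♣.♣#♣,♣.,

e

         
         
 ,,.~..  
 ♣♣,,♣.  
,♣♣,@,♣, 
.,,♣,,., 
♣♣.,,.,. 
,,,.#.,. 
.♣#♣,♣., 

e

         
         
,,.~..#  
♣♣,,♣.~  
♣♣,.@♣,  
,,♣,,.,  
♣.,,.,.  
,,.#.,.  
♣#♣,♣.,  

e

         
         
,.~..#♣  
♣,,♣.~,  
♣,.,@,♣  
,♣,,.,,  
.,,.,.♣  
,.#.,.   
#♣,♣.,   

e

         
         
.~..#♣.  
,,♣.~,♣  
,.,♣@♣,  
♣,,.,,.  
,,.,.♣,  
.#.,.    
♣,♣.,    

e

         
         
~..#♣..  
,♣.~,♣~  
.,♣,@,#  
,,.,,..  
,.,.♣,.  
#.,.     
,♣.,     

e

         
         
..#♣..♣  
♣.~,♣~.  
,♣,♣@#,  
,.,,..~  
.,.♣,.♣  
.,.      
♣.,      

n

         
         
  #♣♣.,  
..#♣..♣  
♣.~,@~.  
,♣,♣,#,  
,.,,..~  
.,.♣,.♣  
.,.      

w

         
         
  .#♣♣., 
~..#♣..♣ 
,♣.~@♣~. 
.,♣,♣,#, 
,,.,,..~ 
,.,.♣,.♣ 
#.,.     

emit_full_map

       .#♣♣.,
  ,,.~..#♣..♣
  ♣♣,,♣.~@♣~.
.,♣♣,.,♣,♣,#,
..,,♣,,.,,..~
,♣♣.,,.,.♣,.♣
~,,,.#.,.    
♣.♣#♣,♣.,    
  ,..,.~,    

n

         
         
  .♣,♣♣  
  .#♣♣., 
~..#@..♣ 
,♣.~,♣~. 
.,♣,♣,#, 
,,.,,..~ 
,.,.♣,.♣ 

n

         
         
  ,,~,.  
  .♣,♣♣  
  .#@♣., 
~..#♣..♣ 
,♣.~,♣~. 
.,♣,♣,#, 
,,.,,..~ 

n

         
         
  #,.#.  
  ,,~,.  
  .♣@♣♣  
  .#♣♣., 
~..#♣..♣ 
,♣.~,♣~. 
.,♣,♣,#, 

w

         
         
  ##,.#. 
  .,,~,. 
  ♣.@,♣♣ 
  ,.#♣♣.,
.~..#♣..♣
,,♣.~,♣~.
,.,♣,♣,#,

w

         
         
  ♣##,.#.
  ,.,,~,.
  ,♣@♣,♣♣
  ,,.#♣♣.
,.~..#♣..
♣,,♣.~,♣~
♣,.,♣,♣,#

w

         
         
  .♣##,.#
  .,.,,~,
  ,,@.♣,♣
  ,,,.#♣♣
,,.~..#♣.
♣♣,,♣.~,♣
♣♣,.,♣,♣,

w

         
         
  #.♣##,.
  ♣.,.,,~
  ,,@♣.♣,
  ,,,,.#♣
 ,,.~..#♣
 ♣♣,,♣.~,
,♣♣,.,♣,♣

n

         
         
  ,#~♣♣  
  #.♣##,.
  ♣.@.,,~
  ,,,♣.♣,
  ,,,,.#♣
 ,,.~..#♣
 ♣♣,,♣.~,

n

         
         
  ♣♣,♣.  
  ,#~♣♣  
  #.@##,.
  ♣.,.,,~
  ,,,♣.♣,
  ,,,,.#♣
 ,,.~..#♣

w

         
         
  #♣♣,♣. 
  ♣,#~♣♣ 
  ,#@♣##,
  ,♣.,.,,
  #,,,♣.♣
   ,,,,.#
  ,,.~..#

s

         
  #♣♣,♣. 
  ♣,#~♣♣ 
  ,#.♣##,
  ,♣@,.,,
  #,,,♣.♣
  ~,,,,.#
  ,,.~..#
  ♣♣,,♣.~

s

  #♣♣,♣. 
  ♣,#~♣♣ 
  ,#.♣##,
  ,♣.,.,,
  #,@,♣.♣
  ~,,,,.#
  ,,.~..#
  ♣♣,,♣.~
.,♣♣,.,♣,

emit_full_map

  #♣♣,♣.     
  ♣,#~♣♣     
  ,#.♣##,.#. 
  ,♣.,.,,~,. 
  #,@,♣.♣,♣♣ 
  ~,,,,.#♣♣.,
  ,,.~..#♣..♣
  ♣♣,,♣.~,♣~.
.,♣♣,.,♣,♣,#,
..,,♣,,.,,..~
,♣♣.,,.,.♣,.♣
~,,,.#.,.    
♣.♣#♣,♣.,    
  ,..,.~,    

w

   #♣♣,♣.
   ♣,#~♣♣
  ,,#.♣##
  ~,♣.,.,
  ,#@,,♣.
  .~,,,,.
  ~,,.~..
   ♣♣,,♣.
 .,♣♣,.,♣

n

         
   #♣♣,♣.
  ♣♣,#~♣♣
  ,,#.♣##
  ~,@.,.,
  ,#,,,♣.
  .~,,,,.
  ~,,.~..
   ♣♣,,♣.

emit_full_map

  #♣♣,♣.     
 ♣♣,#~♣♣     
 ,,#.♣##,.#. 
 ~,@.,.,,~,. 
 ,#,,,♣.♣,♣♣ 
 .~,,,,.#♣♣.,
 ~,,.~..#♣..♣
  ♣♣,,♣.~,♣~.
.,♣♣,.,♣,♣,#,
..,,♣,,.,,..~
,♣♣.,,.,.♣,.♣
~,,,.#.,.    
♣.♣#♣,♣.,    
  ,..,.~,    


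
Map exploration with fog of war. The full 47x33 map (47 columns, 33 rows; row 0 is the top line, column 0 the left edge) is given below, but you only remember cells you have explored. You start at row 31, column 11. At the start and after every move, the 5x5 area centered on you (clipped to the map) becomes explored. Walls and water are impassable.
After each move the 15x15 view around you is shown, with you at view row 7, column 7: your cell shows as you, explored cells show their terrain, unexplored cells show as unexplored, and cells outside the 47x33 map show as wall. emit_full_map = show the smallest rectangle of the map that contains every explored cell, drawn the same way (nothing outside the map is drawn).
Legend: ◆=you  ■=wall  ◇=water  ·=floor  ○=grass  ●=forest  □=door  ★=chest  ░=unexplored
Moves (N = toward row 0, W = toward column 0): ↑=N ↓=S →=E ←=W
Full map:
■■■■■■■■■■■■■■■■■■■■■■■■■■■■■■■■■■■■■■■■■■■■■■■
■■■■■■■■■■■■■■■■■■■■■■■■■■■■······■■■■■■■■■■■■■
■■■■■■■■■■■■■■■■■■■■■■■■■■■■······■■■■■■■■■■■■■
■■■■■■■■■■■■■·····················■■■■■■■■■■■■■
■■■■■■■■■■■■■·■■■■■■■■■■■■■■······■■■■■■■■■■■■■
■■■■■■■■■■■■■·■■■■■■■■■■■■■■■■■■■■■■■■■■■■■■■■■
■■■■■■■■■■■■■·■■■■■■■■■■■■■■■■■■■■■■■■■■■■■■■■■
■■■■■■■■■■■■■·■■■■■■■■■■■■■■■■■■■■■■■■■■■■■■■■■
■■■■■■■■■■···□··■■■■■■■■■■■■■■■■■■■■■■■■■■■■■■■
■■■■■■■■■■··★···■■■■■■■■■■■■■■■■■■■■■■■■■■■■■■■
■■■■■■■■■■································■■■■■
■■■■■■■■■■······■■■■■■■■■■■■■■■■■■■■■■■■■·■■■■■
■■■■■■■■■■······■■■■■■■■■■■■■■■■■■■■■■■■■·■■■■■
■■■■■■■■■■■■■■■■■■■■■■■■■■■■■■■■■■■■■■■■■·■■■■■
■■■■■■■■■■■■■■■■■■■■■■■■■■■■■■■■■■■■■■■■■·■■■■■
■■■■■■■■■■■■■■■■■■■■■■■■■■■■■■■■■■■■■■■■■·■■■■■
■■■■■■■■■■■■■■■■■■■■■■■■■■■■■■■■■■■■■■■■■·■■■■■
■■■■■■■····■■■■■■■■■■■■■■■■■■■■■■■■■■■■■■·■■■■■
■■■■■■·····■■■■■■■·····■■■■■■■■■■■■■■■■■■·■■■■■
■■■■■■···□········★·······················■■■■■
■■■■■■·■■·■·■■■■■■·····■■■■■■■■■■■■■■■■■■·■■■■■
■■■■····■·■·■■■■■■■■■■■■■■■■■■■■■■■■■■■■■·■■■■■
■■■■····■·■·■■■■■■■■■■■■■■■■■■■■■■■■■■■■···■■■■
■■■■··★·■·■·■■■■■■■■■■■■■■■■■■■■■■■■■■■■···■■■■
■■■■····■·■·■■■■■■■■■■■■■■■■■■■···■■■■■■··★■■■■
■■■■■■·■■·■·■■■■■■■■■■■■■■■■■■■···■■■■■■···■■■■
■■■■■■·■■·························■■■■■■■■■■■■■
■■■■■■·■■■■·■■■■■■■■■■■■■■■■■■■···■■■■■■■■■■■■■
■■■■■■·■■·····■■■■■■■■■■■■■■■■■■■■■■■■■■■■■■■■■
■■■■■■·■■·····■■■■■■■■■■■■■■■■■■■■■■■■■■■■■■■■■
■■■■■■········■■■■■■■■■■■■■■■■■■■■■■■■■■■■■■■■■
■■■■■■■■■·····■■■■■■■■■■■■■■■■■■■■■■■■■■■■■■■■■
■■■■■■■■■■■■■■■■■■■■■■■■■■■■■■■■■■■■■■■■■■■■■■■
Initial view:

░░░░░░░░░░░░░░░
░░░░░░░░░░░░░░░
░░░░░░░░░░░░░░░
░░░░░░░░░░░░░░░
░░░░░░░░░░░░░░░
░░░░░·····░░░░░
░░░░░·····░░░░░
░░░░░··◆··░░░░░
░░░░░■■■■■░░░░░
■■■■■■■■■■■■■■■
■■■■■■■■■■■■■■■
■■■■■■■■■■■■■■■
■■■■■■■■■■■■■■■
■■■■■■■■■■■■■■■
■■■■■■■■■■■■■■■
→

░░░░░░░░░░░░░░░
░░░░░░░░░░░░░░░
░░░░░░░░░░░░░░░
░░░░░░░░░░░░░░░
░░░░░░░░░░░░░░░
░░░░·····■░░░░░
░░░░·····■░░░░░
░░░░···◆·■░░░░░
░░░░■■■■■■░░░░░
■■■■■■■■■■■■■■■
■■■■■■■■■■■■■■■
■■■■■■■■■■■■■■■
■■■■■■■■■■■■■■■
■■■■■■■■■■■■■■■
■■■■■■■■■■■■■■■

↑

░░░░░░░░░░░░░░░
░░░░░░░░░░░░░░░
░░░░░░░░░░░░░░░
░░░░░░░░░░░░░░░
░░░░░░░░░░░░░░░
░░░░░····■░░░░░
░░░░·····■░░░░░
░░░░···◆·■░░░░░
░░░░·····■░░░░░
░░░░■■■■■■░░░░░
■■■■■■■■■■■■■■■
■■■■■■■■■■■■■■■
■■■■■■■■■■■■■■■
■■■■■■■■■■■■■■■
■■■■■■■■■■■■■■■

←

░░░░░░░░░░░░░░░
░░░░░░░░░░░░░░░
░░░░░░░░░░░░░░░
░░░░░░░░░░░░░░░
░░░░░░░░░░░░░░░
░░░░░·····■░░░░
░░░░░·····■░░░░
░░░░░··◆··■░░░░
░░░░░·····■░░░░
░░░░░■■■■■■░░░░
■■■■■■■■■■■■■■■
■■■■■■■■■■■■■■■
■■■■■■■■■■■■■■■
■■■■■■■■■■■■■■■
■■■■■■■■■■■■■■■

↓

░░░░░░░░░░░░░░░
░░░░░░░░░░░░░░░
░░░░░░░░░░░░░░░
░░░░░░░░░░░░░░░
░░░░░·····■░░░░
░░░░░·····■░░░░
░░░░░·····■░░░░
░░░░░··◆··■░░░░
░░░░░■■■■■■░░░░
■■■■■■■■■■■■■■■
■■■■■■■■■■■■■■■
■■■■■■■■■■■■■■■
■■■■■■■■■■■■■■■
■■■■■■■■■■■■■■■
■■■■■■■■■■■■■■■

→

░░░░░░░░░░░░░░░
░░░░░░░░░░░░░░░
░░░░░░░░░░░░░░░
░░░░░░░░░░░░░░░
░░░░·····■░░░░░
░░░░·····■░░░░░
░░░░·····■░░░░░
░░░░···◆·■░░░░░
░░░░■■■■■■░░░░░
■■■■■■■■■■■■■■■
■■■■■■■■■■■■■■■
■■■■■■■■■■■■■■■
■■■■■■■■■■■■■■■
■■■■■■■■■■■■■■■
■■■■■■■■■■■■■■■

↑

░░░░░░░░░░░░░░░
░░░░░░░░░░░░░░░
░░░░░░░░░░░░░░░
░░░░░░░░░░░░░░░
░░░░░░░░░░░░░░░
░░░░·····■░░░░░
░░░░·····■░░░░░
░░░░···◆·■░░░░░
░░░░·····■░░░░░
░░░░■■■■■■░░░░░
■■■■■■■■■■■■■■■
■■■■■■■■■■■■■■■
■■■■■■■■■■■■■■■
■■■■■■■■■■■■■■■
■■■■■■■■■■■■■■■

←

░░░░░░░░░░░░░░░
░░░░░░░░░░░░░░░
░░░░░░░░░░░░░░░
░░░░░░░░░░░░░░░
░░░░░░░░░░░░░░░
░░░░░·····■░░░░
░░░░░·····■░░░░
░░░░░··◆··■░░░░
░░░░░·····■░░░░
░░░░░■■■■■■░░░░
■■■■■■■■■■■■■■■
■■■■■■■■■■■■■■■
■■■■■■■■■■■■■■■
■■■■■■■■■■■■■■■
■■■■■■■■■■■■■■■

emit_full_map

·····■
·····■
··◆··■
·····■
■■■■■■

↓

░░░░░░░░░░░░░░░
░░░░░░░░░░░░░░░
░░░░░░░░░░░░░░░
░░░░░░░░░░░░░░░
░░░░░·····■░░░░
░░░░░·····■░░░░
░░░░░·····■░░░░
░░░░░··◆··■░░░░
░░░░░■■■■■■░░░░
■■■■■■■■■■■■■■■
■■■■■■■■■■■■■■■
■■■■■■■■■■■■■■■
■■■■■■■■■■■■■■■
■■■■■■■■■■■■■■■
■■■■■■■■■■■■■■■


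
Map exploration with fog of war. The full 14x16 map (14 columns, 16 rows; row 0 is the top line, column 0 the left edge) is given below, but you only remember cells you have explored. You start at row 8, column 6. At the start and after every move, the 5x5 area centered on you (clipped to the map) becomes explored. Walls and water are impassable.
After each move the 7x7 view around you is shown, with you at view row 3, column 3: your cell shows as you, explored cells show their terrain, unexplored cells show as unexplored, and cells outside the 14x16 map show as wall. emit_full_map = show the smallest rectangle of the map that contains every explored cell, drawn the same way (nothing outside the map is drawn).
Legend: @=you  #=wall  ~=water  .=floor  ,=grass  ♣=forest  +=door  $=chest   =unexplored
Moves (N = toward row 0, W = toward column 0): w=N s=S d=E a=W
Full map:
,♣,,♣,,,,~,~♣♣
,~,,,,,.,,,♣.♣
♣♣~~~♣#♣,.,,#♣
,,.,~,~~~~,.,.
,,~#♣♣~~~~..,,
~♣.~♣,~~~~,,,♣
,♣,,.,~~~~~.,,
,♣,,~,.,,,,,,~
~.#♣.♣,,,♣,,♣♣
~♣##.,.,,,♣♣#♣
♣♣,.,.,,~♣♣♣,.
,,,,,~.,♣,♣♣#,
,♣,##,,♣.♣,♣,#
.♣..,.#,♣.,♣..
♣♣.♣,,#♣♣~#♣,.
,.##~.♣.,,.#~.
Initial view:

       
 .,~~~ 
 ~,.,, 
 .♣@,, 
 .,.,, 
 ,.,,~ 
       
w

       
 ♣,~~~ 
 .,~~~ 
 ~,@,, 
 .♣,,, 
 .,.,, 
 ,.,,~ 

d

       
♣,~~~~ 
.,~~~~ 
~,.@,, 
.♣,,,♣ 
.,.,,, 
,.,,~  

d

       
,~~~~, 
,~~~~~ 
,.,@,, 
♣,,,♣, 
,.,,,♣ 
.,,~   

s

,~~~~, 
,~~~~~ 
,.,,,, 
♣,,@♣, 
,.,,,♣ 
.,,~♣♣ 
       

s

,~~~~~ 
,.,,,, 
♣,,,♣, 
,.,@,♣ 
.,,~♣♣ 
 .,♣,♣ 
       

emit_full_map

♣,~~~~,
.,~~~~~
~,.,,,,
.♣,,,♣,
.,.,@,♣
,.,,~♣♣
  .,♣,♣

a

.,~~~~~
~,.,,,,
.♣,,,♣,
.,.@,,♣
,.,,~♣♣
 ~.,♣,♣
       

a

 .,~~~~
 ~,.,,,
 .♣,,,♣
 .,@,,,
 ,.,,~♣
 ,~.,♣,
       

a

  .,~~~
 ,~,.,,
 ♣.♣,,,
 #.@.,,
 .,.,,~
 ,,~.,♣
       

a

   .,~~
 ,,~,.,
 #♣.♣,,
 ##@,.,
 ,.,.,,
 ,,,~.,
       

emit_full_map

  ♣,~~~~,
  .,~~~~~
,,~,.,,,,
#♣.♣,,,♣,
##@,.,,,♣
,.,.,,~♣♣
,,,~.,♣,♣

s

 ,,~,.,
 #♣.♣,,
 ##.,.,
 ,.@.,,
 ,,,~.,
 ,##,, 
       

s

 #♣.♣,,
 ##.,.,
 ,.,.,,
 ,,@~.,
 ,##,, 
 ..,.# 
       

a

  #♣.♣,
 ♣##.,.
 ♣,.,.,
 ,,@,~.
 ♣,##,,
 ♣..,.#
       

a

#  #♣.♣
#~♣##.,
#♣♣,.,.
#,,@,,~
#,♣,##,
#.♣..,.
#      

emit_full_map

    ♣,~~~~,
    .,~~~~~
  ,,~,.,,,,
  #♣.♣,,,♣,
~♣##.,.,,,♣
♣♣,.,.,,~♣♣
,,@,,~.,♣,♣
,♣,##,,    
.♣..,.#    


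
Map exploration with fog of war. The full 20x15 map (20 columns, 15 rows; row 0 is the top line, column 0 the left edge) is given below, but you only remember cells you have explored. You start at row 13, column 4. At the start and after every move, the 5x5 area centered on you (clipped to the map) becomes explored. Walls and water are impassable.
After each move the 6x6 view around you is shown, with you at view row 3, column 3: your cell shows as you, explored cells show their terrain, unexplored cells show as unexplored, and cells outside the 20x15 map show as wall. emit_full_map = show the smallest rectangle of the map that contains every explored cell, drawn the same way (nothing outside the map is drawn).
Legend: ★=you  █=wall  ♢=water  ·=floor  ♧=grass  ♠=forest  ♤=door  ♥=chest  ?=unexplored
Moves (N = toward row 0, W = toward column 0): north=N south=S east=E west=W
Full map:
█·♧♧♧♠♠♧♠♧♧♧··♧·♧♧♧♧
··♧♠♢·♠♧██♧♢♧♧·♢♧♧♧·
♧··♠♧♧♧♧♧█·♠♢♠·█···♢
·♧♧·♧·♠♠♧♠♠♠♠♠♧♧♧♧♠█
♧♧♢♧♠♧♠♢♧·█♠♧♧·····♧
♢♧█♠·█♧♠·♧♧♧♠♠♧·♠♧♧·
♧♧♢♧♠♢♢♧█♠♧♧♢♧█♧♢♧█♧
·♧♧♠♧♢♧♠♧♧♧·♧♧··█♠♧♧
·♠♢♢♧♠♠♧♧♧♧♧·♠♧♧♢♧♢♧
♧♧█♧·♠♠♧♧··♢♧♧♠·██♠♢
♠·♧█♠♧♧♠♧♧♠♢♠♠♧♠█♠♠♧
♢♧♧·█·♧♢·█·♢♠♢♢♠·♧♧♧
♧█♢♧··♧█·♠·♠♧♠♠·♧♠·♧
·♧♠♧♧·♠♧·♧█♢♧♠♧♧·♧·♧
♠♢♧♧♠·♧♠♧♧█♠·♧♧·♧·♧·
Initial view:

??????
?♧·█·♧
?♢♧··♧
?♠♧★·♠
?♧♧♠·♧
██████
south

?♧·█·♧
?♢♧··♧
?♠♧♧·♠
?♧♧★·♧
██████
██████

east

♧·█·♧?
♢♧··♧█
♠♧♧·♠♧
♧♧♠★♧♠
██████
██████

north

??????
♧·█·♧♢
♢♧··♧█
♠♧♧★♠♧
♧♧♠·♧♠
██████

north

??????
?█♠♧♧♠
♧·█·♧♢
♢♧·★♧█
♠♧♧·♠♧
♧♧♠·♧♠

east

??????
█♠♧♧♠♧
·█·♧♢·
♧··★█·
♧♧·♠♧·
♧♠·♧♠♧

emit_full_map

?█♠♧♧♠♧
♧·█·♧♢·
♢♧··★█·
♠♧♧·♠♧·
♧♧♠·♧♠♧

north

??????
?·♠♠♧♧
█♠♧♧♠♧
·█·★♢·
♧··♧█·
♧♧·♠♧·

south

?·♠♠♧♧
█♠♧♧♠♧
·█·♧♢·
♧··★█·
♧♧·♠♧·
♧♠·♧♠♧

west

??·♠♠♧
?█♠♧♧♠
♧·█·♧♢
♢♧·★♧█
♠♧♧·♠♧
♧♧♠·♧♠

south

?█♠♧♧♠
♧·█·♧♢
♢♧··♧█
♠♧♧★♠♧
♧♧♠·♧♠
██████

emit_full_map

??·♠♠♧♧
?█♠♧♧♠♧
♧·█·♧♢·
♢♧··♧█·
♠♧♧★♠♧·
♧♧♠·♧♠♧


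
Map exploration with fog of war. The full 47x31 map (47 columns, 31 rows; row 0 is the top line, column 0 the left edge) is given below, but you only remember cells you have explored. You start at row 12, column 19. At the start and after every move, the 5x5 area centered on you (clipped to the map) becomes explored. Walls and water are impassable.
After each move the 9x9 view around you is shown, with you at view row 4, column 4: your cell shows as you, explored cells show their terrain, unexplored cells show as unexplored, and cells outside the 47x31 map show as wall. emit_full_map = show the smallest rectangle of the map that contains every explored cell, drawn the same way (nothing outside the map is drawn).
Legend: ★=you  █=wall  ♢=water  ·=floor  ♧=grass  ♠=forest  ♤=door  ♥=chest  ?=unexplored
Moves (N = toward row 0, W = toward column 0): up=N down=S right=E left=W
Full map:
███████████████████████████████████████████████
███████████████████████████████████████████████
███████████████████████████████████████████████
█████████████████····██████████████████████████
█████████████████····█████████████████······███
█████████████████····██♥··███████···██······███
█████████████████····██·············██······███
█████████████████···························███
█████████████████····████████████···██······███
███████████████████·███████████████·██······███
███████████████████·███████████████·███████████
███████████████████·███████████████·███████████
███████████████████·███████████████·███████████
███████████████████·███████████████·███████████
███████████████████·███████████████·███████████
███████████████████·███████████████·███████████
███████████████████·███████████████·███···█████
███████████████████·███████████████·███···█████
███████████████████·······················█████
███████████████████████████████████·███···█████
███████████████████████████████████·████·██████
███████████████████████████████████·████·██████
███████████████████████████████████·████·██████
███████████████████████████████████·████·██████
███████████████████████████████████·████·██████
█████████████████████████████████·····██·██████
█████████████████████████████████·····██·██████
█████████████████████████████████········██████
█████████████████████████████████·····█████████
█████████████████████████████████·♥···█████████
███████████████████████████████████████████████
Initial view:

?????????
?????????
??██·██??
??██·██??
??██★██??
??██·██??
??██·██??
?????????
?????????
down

?????????
??██·██??
??██·██??
??██·██??
??██★██??
??██·██??
??██·██??
?????????
?????????

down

??██·██??
??██·██??
??██·██??
??██·██??
??██★██??
??██·██??
??██·██??
?????????
?????????

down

??██·██??
??██·██??
??██·██??
??██·██??
??██★██??
??██·██??
??██·██??
?????????
?????????

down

??██·██??
??██·██??
??██·██??
??██·██??
??██★██??
??██·██??
??██···??
?????????
?????????

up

??██·██??
??██·██??
??██·██??
??██·██??
??██★██??
??██·██??
??██·██??
??██···??
?????????

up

??██·██??
??██·██??
??██·██??
??██·██??
??██★██??
??██·██??
??██·██??
??██·██??
??██···??

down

??██·██??
??██·██??
??██·██??
??██·██??
??██★██??
??██·██??
??██·██??
??██···??
?????????

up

??██·██??
??██·██??
??██·██??
??██·██??
??██★██??
??██·██??
??██·██??
??██·██??
??██···??


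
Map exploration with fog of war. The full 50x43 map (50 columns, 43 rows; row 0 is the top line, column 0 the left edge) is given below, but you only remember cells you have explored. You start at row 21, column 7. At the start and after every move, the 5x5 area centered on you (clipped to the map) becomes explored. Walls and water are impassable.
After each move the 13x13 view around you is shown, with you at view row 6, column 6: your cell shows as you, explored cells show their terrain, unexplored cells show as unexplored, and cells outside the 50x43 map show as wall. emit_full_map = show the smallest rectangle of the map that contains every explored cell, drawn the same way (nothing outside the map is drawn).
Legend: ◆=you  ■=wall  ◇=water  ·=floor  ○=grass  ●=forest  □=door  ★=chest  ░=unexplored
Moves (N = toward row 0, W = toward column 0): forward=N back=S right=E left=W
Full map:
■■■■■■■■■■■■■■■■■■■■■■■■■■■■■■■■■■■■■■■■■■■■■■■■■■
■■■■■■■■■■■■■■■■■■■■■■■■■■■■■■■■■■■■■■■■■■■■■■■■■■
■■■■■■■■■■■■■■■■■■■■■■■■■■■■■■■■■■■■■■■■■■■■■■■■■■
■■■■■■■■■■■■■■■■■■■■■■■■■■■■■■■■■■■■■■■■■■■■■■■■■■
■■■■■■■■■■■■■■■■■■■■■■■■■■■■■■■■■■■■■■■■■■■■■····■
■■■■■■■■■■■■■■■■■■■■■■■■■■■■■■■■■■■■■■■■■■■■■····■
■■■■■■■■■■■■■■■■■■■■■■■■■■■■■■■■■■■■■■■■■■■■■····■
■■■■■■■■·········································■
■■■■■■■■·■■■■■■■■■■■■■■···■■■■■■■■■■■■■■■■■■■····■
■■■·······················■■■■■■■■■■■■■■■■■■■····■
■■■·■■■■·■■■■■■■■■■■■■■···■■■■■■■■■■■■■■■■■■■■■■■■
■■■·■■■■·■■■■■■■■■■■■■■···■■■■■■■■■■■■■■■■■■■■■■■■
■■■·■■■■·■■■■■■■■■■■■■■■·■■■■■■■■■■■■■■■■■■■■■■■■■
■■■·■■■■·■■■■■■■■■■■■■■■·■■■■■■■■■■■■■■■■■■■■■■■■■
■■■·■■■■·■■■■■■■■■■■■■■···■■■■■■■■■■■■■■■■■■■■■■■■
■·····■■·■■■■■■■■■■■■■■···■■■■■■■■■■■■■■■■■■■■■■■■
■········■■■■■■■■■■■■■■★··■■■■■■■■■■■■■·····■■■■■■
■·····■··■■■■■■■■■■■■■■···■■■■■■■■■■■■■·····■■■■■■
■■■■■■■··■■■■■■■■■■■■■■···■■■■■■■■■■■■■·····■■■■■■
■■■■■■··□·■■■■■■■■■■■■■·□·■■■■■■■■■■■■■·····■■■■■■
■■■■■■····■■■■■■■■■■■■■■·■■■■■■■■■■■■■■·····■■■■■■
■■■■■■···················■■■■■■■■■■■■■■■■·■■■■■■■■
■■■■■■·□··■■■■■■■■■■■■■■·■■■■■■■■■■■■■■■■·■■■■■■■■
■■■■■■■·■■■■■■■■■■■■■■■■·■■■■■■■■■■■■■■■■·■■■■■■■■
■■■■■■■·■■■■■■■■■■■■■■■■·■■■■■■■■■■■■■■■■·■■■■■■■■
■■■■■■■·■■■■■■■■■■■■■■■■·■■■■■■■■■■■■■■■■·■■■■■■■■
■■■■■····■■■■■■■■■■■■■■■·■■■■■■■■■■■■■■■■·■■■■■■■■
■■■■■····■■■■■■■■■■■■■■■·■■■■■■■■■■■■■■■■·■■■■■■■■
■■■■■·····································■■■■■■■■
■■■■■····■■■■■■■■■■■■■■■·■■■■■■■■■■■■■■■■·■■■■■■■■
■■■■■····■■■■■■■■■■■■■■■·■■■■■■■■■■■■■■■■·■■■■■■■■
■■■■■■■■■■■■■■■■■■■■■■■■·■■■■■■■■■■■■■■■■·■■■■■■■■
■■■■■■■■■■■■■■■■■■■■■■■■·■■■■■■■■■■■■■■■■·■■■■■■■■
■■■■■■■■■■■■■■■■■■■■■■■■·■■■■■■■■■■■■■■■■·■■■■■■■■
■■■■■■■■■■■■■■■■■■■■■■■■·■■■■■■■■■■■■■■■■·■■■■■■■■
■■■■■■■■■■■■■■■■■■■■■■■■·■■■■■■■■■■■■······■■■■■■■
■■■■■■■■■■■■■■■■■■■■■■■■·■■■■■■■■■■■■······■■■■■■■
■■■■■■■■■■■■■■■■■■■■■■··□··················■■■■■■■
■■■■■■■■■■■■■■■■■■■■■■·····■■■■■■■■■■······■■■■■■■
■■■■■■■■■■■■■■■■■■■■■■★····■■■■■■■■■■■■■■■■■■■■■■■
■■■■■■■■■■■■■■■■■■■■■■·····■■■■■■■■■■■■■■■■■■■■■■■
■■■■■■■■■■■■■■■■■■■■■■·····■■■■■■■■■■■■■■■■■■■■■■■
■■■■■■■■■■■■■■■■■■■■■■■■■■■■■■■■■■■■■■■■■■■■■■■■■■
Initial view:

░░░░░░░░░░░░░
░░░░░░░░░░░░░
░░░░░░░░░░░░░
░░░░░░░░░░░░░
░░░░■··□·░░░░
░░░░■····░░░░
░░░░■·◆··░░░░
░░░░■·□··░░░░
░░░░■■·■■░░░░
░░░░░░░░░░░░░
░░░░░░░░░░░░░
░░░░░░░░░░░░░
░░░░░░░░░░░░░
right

░░░░░░░░░░░░░
░░░░░░░░░░░░░
░░░░░░░░░░░░░
░░░░░░░░░░░░░
░░░■··□·■░░░░
░░░■····■░░░░
░░░■··◆··░░░░
░░░■·□··■░░░░
░░░■■·■■■░░░░
░░░░░░░░░░░░░
░░░░░░░░░░░░░
░░░░░░░░░░░░░
░░░░░░░░░░░░░

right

░░░░░░░░░░░░░
░░░░░░░░░░░░░
░░░░░░░░░░░░░
░░░░░░░░░░░░░
░░■··□·■■░░░░
░░■····■■░░░░
░░■···◆··░░░░
░░■·□··■■░░░░
░░■■·■■■■░░░░
░░░░░░░░░░░░░
░░░░░░░░░░░░░
░░░░░░░░░░░░░
░░░░░░░░░░░░░

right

░░░░░░░░░░░░░
░░░░░░░░░░░░░
░░░░░░░░░░░░░
░░░░░░░░░░░░░
░■··□·■■■░░░░
░■····■■■░░░░
░■····◆··░░░░
░■·□··■■■░░░░
░■■·■■■■■░░░░
░░░░░░░░░░░░░
░░░░░░░░░░░░░
░░░░░░░░░░░░░
░░░░░░░░░░░░░

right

░░░░░░░░░░░░░
░░░░░░░░░░░░░
░░░░░░░░░░░░░
░░░░░░░░░░░░░
■··□·■■■■░░░░
■····■■■■░░░░
■·····◆··░░░░
■·□··■■■■░░░░
■■·■■■■■■░░░░
░░░░░░░░░░░░░
░░░░░░░░░░░░░
░░░░░░░░░░░░░
░░░░░░░░░░░░░

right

░░░░░░░░░░░░░
░░░░░░░░░░░░░
░░░░░░░░░░░░░
░░░░░░░░░░░░░
··□·■■■■■░░░░
····■■■■■░░░░
······◆··░░░░
·□··■■■■■░░░░
■·■■■■■■■░░░░
░░░░░░░░░░░░░
░░░░░░░░░░░░░
░░░░░░░░░░░░░
░░░░░░░░░░░░░

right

░░░░░░░░░░░░░
░░░░░░░░░░░░░
░░░░░░░░░░░░░
░░░░░░░░░░░░░
·□·■■■■■■░░░░
···■■■■■■░░░░
······◆··░░░░
□··■■■■■■░░░░
·■■■■■■■■░░░░
░░░░░░░░░░░░░
░░░░░░░░░░░░░
░░░░░░░░░░░░░
░░░░░░░░░░░░░

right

░░░░░░░░░░░░░
░░░░░░░░░░░░░
░░░░░░░░░░░░░
░░░░░░░░░░░░░
□·■■■■■■■░░░░
··■■■■■■■░░░░
······◆··░░░░
··■■■■■■■░░░░
■■■■■■■■■░░░░
░░░░░░░░░░░░░
░░░░░░░░░░░░░
░░░░░░░░░░░░░
░░░░░░░░░░░░░

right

░░░░░░░░░░░░░
░░░░░░░░░░░░░
░░░░░░░░░░░░░
░░░░░░░░░░░░░
·■■■■■■■■░░░░
·■■■■■■■■░░░░
······◆··░░░░
·■■■■■■■■░░░░
■■■■■■■■■░░░░
░░░░░░░░░░░░░
░░░░░░░░░░░░░
░░░░░░░░░░░░░
░░░░░░░░░░░░░

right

░░░░░░░░░░░░░
░░░░░░░░░░░░░
░░░░░░░░░░░░░
░░░░░░░░░░░░░
■■■■■■■■■░░░░
■■■■■■■■■░░░░
······◆··░░░░
■■■■■■■■■░░░░
■■■■■■■■■░░░░
░░░░░░░░░░░░░
░░░░░░░░░░░░░
░░░░░░░░░░░░░
░░░░░░░░░░░░░

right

░░░░░░░░░░░░░
░░░░░░░░░░░░░
░░░░░░░░░░░░░
░░░░░░░░░░░░░
■■■■■■■■■░░░░
■■■■■■■■■░░░░
······◆··░░░░
■■■■■■■■■░░░░
■■■■■■■■■░░░░
░░░░░░░░░░░░░
░░░░░░░░░░░░░
░░░░░░░░░░░░░
░░░░░░░░░░░░░

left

░░░░░░░░░░░░░
░░░░░░░░░░░░░
░░░░░░░░░░░░░
░░░░░░░░░░░░░
■■■■■■■■■■░░░
■■■■■■■■■■░░░
······◆···░░░
■■■■■■■■■■░░░
■■■■■■■■■■░░░
░░░░░░░░░░░░░
░░░░░░░░░░░░░
░░░░░░░░░░░░░
░░░░░░░░░░░░░
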